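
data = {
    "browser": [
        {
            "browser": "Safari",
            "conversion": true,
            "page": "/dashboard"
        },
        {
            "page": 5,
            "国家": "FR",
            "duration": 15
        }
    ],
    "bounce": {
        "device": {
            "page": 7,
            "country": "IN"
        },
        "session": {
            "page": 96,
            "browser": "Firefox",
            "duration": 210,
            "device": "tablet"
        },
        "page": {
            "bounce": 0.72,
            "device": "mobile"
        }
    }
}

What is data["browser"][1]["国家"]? "FR"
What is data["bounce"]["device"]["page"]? 7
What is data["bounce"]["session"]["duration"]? 210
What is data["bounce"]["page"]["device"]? "mobile"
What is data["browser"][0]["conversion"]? True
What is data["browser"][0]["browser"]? "Safari"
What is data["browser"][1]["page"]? 5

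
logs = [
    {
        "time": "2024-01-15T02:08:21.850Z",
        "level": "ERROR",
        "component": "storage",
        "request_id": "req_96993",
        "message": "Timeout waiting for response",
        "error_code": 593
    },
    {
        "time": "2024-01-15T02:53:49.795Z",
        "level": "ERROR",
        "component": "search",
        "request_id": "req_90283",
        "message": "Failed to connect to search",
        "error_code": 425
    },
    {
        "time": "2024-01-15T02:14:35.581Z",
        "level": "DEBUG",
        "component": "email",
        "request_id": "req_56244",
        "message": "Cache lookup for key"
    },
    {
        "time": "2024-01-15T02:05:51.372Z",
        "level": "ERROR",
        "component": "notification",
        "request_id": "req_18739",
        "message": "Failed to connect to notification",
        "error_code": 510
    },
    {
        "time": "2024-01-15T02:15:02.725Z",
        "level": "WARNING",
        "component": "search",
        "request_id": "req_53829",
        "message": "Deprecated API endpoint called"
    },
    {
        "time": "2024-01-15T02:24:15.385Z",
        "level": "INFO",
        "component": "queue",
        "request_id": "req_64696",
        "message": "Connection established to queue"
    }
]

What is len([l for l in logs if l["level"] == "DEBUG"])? 1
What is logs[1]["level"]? "ERROR"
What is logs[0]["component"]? "storage"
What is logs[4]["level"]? "WARNING"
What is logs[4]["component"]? "search"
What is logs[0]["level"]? "ERROR"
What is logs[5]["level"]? "INFO"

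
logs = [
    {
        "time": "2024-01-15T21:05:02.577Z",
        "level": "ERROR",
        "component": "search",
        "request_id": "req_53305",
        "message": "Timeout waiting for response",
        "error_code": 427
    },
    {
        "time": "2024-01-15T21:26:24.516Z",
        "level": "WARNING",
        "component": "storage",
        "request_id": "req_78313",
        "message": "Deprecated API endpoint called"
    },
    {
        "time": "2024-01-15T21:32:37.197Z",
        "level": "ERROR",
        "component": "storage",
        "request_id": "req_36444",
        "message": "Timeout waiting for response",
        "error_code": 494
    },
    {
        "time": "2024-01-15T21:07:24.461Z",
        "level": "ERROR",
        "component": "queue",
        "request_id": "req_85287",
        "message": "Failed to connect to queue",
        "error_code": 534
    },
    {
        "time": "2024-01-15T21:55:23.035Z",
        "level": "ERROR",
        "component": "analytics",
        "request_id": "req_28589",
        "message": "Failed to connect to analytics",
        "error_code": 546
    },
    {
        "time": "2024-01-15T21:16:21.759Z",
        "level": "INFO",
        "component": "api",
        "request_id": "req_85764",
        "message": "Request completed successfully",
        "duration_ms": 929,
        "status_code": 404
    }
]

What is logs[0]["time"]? "2024-01-15T21:05:02.577Z"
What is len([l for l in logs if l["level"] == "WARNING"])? 1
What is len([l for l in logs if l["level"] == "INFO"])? 1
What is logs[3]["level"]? "ERROR"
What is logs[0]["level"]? "ERROR"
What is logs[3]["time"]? "2024-01-15T21:07:24.461Z"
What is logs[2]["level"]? "ERROR"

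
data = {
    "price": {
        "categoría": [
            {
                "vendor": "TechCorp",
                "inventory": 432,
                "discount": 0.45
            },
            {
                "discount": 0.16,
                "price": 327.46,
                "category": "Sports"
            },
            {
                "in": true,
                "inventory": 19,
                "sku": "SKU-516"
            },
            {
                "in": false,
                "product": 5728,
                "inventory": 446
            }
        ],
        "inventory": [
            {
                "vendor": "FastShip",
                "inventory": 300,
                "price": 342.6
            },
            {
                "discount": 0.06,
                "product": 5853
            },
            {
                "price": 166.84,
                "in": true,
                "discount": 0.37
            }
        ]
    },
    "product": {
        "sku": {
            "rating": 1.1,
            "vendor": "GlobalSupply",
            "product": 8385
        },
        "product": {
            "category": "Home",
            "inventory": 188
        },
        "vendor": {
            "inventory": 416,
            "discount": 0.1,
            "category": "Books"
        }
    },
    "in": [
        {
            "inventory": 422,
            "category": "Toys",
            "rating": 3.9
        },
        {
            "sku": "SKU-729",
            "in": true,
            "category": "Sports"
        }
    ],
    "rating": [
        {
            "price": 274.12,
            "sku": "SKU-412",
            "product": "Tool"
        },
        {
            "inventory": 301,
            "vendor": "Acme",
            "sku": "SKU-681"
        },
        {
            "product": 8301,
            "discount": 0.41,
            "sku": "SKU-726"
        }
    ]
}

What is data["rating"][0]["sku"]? "SKU-412"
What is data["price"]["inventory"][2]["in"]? True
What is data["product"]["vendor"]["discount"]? 0.1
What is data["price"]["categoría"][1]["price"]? 327.46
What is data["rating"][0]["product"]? "Tool"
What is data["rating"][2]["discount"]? 0.41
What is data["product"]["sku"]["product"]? 8385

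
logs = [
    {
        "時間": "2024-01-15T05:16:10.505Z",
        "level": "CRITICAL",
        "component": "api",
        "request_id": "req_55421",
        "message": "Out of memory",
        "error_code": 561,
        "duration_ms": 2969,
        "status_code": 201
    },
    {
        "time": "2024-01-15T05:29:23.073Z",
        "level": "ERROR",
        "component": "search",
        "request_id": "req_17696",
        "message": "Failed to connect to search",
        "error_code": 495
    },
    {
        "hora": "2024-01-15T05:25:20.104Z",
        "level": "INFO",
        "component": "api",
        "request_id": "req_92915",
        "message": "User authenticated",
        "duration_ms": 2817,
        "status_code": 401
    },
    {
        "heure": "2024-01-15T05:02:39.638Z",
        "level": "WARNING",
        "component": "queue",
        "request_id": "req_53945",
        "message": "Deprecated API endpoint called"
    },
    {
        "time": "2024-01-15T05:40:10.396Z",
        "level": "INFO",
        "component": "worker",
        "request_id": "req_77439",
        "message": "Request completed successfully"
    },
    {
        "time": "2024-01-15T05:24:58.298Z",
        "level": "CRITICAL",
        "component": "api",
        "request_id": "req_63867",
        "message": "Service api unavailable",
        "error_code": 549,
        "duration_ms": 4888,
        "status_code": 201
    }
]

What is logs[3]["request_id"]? "req_53945"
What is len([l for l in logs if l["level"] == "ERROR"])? 1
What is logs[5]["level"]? "CRITICAL"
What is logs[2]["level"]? "INFO"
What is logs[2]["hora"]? "2024-01-15T05:25:20.104Z"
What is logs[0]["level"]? "CRITICAL"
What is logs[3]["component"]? "queue"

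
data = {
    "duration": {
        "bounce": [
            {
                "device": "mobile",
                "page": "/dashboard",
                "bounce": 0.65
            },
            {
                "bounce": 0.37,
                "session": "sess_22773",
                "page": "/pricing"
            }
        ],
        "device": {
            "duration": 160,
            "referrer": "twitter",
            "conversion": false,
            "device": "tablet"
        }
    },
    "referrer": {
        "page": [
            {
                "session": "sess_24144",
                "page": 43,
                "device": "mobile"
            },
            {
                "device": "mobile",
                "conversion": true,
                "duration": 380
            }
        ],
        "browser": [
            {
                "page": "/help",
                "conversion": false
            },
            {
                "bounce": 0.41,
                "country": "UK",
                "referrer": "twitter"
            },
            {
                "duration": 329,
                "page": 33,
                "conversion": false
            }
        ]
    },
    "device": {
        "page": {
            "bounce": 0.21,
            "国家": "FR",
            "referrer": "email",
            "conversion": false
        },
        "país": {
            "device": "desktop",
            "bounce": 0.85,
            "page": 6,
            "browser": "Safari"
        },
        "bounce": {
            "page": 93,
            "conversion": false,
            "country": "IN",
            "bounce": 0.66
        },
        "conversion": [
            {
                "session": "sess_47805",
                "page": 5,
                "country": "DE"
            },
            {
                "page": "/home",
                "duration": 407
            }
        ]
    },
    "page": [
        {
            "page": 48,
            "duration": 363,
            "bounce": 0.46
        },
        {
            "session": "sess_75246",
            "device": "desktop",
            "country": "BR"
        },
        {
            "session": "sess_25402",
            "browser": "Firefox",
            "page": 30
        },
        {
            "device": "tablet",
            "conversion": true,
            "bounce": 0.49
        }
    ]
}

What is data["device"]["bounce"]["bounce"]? 0.66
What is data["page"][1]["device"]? "desktop"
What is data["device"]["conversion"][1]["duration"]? 407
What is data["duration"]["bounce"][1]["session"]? "sess_22773"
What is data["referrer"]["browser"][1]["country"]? "UK"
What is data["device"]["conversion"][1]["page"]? "/home"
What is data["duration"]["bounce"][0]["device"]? "mobile"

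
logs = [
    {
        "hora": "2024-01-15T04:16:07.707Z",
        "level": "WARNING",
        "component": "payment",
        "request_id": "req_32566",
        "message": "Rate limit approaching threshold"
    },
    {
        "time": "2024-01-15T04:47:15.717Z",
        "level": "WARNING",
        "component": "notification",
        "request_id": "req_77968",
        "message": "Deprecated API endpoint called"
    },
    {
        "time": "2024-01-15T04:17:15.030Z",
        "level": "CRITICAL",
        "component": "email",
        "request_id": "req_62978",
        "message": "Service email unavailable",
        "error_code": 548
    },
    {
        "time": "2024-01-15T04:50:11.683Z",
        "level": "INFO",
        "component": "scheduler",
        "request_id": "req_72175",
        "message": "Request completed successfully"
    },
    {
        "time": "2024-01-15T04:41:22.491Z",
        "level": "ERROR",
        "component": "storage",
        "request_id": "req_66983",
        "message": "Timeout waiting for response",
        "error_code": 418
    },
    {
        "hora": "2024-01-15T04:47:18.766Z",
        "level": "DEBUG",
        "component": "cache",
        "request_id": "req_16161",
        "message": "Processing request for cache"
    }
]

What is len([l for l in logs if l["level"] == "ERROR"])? 1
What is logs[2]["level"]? "CRITICAL"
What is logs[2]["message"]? "Service email unavailable"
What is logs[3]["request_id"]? "req_72175"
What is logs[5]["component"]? "cache"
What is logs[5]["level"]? "DEBUG"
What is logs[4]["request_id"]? "req_66983"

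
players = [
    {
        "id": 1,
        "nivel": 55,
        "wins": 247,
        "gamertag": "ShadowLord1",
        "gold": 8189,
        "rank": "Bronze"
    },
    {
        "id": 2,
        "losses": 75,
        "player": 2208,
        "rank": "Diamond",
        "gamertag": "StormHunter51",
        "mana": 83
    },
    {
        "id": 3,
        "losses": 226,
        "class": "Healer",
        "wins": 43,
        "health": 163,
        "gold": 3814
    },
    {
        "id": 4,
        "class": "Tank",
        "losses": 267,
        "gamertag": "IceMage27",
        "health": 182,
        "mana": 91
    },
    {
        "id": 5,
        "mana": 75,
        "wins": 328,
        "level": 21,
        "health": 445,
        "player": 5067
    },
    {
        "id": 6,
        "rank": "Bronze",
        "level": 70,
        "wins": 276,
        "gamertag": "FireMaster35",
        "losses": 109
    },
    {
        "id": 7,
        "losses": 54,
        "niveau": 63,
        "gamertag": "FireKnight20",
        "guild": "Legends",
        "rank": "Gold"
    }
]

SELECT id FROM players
[1, 2, 3, 4, 5, 6, 7]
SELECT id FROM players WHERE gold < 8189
[3]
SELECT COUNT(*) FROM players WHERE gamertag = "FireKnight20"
1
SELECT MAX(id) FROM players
7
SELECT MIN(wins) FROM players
43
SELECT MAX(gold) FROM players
8189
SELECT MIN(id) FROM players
1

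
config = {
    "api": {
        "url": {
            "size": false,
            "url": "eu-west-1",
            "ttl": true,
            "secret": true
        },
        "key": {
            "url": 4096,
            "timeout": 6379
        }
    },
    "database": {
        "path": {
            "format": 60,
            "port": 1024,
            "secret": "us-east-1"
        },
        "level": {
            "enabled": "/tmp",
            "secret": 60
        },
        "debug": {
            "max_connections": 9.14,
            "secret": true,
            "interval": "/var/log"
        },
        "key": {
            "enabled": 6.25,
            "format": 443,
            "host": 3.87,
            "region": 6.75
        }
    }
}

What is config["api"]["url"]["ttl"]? True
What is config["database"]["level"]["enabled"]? "/tmp"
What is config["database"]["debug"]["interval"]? "/var/log"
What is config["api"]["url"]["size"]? False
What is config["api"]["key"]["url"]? 4096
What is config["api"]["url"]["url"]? "eu-west-1"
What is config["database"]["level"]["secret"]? 60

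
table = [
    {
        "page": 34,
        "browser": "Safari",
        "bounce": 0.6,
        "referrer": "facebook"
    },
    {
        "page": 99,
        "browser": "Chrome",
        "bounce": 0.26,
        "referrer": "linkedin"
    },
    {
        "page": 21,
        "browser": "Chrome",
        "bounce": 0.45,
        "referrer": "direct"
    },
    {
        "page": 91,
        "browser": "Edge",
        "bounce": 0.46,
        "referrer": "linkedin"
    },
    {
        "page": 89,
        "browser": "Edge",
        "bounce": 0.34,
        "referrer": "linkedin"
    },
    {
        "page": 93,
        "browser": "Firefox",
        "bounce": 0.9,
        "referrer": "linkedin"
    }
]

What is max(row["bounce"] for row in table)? 0.9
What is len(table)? 6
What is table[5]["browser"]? "Firefox"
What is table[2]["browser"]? "Chrome"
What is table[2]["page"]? 21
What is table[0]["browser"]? "Safari"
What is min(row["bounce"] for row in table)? 0.26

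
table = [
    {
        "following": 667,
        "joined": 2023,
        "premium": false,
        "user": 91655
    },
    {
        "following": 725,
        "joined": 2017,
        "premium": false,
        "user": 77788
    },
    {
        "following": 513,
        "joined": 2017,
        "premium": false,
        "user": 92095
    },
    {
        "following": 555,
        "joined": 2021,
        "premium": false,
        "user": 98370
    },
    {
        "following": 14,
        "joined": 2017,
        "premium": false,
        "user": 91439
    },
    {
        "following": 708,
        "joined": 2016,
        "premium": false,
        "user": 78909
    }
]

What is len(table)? 6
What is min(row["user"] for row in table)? 77788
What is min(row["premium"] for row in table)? False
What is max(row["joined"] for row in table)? 2023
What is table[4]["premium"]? False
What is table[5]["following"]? 708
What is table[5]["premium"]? False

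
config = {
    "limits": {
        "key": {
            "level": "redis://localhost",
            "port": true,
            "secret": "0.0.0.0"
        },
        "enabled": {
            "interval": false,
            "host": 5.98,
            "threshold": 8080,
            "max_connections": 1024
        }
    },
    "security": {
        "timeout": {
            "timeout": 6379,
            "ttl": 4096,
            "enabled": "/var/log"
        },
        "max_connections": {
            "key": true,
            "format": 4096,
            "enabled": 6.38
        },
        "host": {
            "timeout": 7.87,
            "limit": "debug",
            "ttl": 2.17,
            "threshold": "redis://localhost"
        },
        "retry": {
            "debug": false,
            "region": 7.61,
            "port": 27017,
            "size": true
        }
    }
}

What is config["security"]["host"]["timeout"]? 7.87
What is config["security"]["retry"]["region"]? 7.61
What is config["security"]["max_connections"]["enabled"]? 6.38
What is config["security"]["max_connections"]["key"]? True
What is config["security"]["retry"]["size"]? True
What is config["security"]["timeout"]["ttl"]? 4096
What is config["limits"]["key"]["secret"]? "0.0.0.0"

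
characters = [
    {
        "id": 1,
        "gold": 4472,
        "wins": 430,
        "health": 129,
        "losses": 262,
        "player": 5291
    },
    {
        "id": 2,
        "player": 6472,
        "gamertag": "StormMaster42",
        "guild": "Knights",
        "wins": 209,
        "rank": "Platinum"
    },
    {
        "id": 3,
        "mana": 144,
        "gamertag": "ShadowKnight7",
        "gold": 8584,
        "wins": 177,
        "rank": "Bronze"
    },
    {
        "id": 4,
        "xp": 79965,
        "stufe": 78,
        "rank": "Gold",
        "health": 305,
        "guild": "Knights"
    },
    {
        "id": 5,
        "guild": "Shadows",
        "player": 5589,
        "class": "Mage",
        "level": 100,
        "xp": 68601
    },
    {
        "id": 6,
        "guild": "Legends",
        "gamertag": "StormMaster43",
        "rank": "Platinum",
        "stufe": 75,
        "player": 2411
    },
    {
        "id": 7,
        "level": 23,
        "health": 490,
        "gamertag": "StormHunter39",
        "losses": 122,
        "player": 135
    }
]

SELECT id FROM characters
[1, 2, 3, 4, 5, 6, 7]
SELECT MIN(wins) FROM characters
177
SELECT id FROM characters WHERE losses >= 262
[1]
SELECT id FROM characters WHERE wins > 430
[]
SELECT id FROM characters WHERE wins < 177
[]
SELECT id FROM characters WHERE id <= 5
[1, 2, 3, 4, 5]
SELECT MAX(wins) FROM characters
430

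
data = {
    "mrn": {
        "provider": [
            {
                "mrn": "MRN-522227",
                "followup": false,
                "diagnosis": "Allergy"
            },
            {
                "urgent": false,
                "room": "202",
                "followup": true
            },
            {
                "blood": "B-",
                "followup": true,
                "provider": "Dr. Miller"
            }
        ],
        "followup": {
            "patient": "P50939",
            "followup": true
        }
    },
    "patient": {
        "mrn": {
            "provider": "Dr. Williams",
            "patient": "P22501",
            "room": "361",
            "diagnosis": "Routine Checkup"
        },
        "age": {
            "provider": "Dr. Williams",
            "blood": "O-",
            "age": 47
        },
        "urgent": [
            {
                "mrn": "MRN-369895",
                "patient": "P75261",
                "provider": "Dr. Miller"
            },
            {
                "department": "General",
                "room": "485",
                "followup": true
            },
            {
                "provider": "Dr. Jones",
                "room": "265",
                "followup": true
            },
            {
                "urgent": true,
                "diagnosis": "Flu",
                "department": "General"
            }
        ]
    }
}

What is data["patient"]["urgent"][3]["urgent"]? True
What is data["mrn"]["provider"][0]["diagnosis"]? "Allergy"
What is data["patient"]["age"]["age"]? 47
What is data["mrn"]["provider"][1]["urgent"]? False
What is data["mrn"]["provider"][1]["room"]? "202"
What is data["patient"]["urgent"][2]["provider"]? "Dr. Jones"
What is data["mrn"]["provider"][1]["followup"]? True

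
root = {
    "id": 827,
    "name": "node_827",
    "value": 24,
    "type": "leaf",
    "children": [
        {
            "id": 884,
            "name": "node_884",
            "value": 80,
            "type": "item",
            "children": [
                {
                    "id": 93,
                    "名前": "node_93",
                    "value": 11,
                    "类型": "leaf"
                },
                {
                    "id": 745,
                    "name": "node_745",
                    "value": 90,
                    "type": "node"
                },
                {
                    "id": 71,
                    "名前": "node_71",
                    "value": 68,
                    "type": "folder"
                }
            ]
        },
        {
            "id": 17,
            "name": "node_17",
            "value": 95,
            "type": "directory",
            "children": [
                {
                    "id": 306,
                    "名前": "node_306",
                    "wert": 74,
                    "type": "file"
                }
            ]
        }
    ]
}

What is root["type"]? "leaf"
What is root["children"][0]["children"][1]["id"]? 745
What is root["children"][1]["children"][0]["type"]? "file"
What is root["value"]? 24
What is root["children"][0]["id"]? 884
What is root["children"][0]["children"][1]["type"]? "node"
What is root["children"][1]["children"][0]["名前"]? "node_306"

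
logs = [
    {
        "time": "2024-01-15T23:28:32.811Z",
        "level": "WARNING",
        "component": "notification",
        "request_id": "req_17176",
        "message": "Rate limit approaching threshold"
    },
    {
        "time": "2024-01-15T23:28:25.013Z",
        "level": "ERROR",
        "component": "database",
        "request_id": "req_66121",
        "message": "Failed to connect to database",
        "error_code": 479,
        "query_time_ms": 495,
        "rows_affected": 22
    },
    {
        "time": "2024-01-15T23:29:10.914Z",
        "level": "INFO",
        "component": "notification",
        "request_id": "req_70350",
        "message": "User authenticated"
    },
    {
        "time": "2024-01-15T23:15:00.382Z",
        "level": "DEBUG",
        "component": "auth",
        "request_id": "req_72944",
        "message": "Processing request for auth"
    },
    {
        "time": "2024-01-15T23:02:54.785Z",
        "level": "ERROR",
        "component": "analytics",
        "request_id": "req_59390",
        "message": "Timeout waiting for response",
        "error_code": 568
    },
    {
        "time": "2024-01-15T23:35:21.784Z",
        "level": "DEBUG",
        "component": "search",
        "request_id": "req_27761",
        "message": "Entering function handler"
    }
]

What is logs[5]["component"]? "search"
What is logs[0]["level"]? "WARNING"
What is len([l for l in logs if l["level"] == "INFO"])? 1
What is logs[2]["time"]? "2024-01-15T23:29:10.914Z"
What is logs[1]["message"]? "Failed to connect to database"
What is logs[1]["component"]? "database"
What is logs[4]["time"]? "2024-01-15T23:02:54.785Z"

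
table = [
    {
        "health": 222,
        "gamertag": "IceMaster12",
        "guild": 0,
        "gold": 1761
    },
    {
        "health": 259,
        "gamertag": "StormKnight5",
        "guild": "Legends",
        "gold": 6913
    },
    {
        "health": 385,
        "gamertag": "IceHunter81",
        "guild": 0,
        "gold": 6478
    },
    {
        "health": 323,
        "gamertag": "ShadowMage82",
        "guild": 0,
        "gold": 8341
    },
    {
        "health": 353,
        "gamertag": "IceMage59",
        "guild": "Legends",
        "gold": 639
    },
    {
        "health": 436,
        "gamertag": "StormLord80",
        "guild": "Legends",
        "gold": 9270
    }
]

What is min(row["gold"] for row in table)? 639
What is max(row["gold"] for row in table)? 9270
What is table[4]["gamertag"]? "IceMage59"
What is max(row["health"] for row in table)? 436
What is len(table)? 6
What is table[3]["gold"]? 8341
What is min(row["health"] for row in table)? 222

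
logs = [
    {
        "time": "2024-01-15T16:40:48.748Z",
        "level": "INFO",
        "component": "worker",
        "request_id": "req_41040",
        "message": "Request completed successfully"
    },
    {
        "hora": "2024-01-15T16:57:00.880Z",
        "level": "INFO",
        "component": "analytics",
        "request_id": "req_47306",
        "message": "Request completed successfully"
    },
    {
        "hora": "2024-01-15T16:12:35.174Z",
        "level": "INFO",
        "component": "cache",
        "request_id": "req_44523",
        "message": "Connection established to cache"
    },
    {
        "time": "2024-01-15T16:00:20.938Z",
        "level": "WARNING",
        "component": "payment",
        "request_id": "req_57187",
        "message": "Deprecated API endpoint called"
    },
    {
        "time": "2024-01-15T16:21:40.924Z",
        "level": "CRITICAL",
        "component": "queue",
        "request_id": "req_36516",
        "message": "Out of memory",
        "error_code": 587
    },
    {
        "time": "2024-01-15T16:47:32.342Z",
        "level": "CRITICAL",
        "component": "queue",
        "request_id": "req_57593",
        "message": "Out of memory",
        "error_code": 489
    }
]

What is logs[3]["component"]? "payment"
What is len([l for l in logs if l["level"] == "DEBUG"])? 0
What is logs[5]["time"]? "2024-01-15T16:47:32.342Z"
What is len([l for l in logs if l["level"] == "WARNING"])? 1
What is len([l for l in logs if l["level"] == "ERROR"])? 0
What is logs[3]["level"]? "WARNING"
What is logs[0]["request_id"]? "req_41040"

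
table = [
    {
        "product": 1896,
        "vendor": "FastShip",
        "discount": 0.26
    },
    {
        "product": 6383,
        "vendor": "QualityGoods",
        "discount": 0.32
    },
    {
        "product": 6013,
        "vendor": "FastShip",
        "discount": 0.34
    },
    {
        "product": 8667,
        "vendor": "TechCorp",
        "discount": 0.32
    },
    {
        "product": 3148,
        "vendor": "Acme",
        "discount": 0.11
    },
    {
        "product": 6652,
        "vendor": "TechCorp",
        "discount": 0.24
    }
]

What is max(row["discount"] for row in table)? 0.34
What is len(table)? 6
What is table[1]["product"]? 6383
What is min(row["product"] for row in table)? 1896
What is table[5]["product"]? 6652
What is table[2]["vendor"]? "FastShip"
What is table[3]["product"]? 8667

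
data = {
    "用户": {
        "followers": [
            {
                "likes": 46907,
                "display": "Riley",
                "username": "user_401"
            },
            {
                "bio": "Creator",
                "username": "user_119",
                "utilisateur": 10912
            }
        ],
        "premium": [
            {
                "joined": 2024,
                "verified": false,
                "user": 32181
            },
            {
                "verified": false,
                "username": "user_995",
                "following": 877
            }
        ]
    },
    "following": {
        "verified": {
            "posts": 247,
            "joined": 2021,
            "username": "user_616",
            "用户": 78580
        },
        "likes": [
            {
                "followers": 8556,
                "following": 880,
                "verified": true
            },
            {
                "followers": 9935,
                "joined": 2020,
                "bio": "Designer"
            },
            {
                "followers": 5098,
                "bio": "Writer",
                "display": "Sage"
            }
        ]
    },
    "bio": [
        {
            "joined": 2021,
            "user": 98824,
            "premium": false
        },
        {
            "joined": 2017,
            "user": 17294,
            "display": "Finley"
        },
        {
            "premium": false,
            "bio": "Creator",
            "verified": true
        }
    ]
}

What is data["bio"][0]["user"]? 98824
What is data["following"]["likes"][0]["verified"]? True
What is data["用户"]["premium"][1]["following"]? 877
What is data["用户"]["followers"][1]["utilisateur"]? 10912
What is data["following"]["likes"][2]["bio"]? "Writer"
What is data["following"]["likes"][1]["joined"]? 2020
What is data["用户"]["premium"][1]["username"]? "user_995"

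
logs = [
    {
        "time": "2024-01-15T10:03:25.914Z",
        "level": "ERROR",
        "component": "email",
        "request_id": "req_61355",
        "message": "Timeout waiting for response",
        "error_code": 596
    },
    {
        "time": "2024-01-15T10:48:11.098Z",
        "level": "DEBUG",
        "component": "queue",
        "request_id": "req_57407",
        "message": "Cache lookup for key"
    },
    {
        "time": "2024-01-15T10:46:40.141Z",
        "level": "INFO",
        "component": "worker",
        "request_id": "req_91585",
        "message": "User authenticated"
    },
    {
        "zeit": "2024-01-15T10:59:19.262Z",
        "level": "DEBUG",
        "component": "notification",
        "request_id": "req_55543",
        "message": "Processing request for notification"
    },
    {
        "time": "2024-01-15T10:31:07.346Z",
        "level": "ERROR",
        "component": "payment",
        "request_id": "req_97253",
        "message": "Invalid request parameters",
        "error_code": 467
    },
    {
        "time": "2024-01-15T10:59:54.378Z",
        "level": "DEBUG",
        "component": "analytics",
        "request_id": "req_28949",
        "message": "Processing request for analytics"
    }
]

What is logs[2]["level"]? "INFO"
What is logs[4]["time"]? "2024-01-15T10:31:07.346Z"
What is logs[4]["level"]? "ERROR"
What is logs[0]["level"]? "ERROR"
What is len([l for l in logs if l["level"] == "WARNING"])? 0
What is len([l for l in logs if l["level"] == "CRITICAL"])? 0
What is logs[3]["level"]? "DEBUG"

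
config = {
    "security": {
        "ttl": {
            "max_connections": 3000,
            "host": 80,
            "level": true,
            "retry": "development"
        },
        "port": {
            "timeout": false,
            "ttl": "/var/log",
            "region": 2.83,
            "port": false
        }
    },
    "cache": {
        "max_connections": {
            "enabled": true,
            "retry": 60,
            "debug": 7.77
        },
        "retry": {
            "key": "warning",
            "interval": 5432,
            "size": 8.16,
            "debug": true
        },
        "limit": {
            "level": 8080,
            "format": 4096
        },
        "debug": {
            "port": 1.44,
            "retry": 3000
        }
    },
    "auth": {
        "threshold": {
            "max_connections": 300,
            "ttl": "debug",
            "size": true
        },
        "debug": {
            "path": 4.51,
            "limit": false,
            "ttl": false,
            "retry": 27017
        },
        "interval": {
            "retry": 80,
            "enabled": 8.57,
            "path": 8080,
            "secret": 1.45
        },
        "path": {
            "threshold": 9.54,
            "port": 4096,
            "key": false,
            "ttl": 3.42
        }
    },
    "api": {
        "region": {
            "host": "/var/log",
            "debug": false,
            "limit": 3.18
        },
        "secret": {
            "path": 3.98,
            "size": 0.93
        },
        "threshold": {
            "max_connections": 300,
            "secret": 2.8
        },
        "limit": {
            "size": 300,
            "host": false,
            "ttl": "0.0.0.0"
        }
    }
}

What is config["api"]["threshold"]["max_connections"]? 300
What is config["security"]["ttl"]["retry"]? "development"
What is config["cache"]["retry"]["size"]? 8.16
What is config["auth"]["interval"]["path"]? 8080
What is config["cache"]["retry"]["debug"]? True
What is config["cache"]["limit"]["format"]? 4096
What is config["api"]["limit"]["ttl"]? "0.0.0.0"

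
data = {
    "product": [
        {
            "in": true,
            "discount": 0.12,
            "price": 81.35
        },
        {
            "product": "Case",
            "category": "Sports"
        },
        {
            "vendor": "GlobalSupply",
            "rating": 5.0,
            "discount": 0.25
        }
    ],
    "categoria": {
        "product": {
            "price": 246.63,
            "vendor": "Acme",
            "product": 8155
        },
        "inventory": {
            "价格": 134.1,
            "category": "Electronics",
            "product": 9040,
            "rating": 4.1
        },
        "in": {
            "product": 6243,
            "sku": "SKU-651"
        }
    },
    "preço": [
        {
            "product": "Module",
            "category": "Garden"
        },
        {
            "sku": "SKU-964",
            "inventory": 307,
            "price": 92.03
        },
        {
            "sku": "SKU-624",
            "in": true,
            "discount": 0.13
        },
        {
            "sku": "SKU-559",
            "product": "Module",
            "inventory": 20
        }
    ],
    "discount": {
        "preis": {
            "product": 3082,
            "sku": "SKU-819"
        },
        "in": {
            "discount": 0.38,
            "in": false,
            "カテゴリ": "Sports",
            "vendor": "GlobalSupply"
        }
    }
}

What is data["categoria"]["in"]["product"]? 6243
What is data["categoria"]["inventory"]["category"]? "Electronics"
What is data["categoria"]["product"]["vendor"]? "Acme"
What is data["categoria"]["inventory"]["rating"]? 4.1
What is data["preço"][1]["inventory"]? 307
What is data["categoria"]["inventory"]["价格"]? 134.1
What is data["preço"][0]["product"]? "Module"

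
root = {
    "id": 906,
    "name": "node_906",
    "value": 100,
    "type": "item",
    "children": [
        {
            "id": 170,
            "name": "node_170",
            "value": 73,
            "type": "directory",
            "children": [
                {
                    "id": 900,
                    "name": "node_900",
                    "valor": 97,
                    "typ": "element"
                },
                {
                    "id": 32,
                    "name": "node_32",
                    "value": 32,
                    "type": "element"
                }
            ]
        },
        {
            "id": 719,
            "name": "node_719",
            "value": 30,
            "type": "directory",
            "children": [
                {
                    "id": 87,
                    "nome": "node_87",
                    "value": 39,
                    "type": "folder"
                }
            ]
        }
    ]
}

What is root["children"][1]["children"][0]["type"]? "folder"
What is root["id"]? 906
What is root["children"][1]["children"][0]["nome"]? "node_87"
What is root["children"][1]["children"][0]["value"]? 39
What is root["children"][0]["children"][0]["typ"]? "element"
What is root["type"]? "item"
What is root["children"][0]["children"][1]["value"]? 32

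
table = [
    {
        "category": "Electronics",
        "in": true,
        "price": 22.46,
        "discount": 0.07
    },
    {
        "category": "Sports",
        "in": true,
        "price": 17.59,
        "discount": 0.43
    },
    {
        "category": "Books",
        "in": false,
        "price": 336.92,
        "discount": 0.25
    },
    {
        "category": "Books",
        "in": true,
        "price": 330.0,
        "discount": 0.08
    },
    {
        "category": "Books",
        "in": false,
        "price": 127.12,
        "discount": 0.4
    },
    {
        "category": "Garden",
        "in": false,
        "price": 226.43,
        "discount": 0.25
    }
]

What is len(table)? 6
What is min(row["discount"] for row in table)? 0.07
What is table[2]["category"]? "Books"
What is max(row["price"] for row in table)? 336.92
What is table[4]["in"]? False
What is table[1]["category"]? "Sports"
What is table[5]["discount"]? 0.25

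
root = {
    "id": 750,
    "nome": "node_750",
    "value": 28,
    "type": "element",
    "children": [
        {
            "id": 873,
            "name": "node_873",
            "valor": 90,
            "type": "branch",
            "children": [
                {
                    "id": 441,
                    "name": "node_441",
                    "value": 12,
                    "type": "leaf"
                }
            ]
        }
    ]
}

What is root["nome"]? "node_750"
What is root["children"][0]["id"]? 873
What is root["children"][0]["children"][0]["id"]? 441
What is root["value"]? 28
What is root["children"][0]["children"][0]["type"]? "leaf"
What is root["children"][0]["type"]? "branch"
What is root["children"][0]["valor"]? 90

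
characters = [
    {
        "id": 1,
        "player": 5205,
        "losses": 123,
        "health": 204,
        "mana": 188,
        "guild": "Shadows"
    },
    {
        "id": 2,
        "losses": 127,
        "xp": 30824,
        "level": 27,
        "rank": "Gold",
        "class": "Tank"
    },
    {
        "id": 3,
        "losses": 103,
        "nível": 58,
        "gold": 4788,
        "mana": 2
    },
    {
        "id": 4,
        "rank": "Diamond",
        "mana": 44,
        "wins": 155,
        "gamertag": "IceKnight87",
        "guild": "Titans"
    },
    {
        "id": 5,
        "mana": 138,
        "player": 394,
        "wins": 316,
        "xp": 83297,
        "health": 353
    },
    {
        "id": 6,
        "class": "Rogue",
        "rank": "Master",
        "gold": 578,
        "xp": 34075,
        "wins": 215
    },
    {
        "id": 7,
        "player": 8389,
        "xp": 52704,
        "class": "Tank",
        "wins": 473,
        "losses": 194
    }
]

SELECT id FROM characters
[1, 2, 3, 4, 5, 6, 7]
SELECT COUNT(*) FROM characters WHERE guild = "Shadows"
1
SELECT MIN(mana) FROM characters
2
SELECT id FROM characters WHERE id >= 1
[1, 2, 3, 4, 5, 6, 7]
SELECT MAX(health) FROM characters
353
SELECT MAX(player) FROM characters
8389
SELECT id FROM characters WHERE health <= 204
[1]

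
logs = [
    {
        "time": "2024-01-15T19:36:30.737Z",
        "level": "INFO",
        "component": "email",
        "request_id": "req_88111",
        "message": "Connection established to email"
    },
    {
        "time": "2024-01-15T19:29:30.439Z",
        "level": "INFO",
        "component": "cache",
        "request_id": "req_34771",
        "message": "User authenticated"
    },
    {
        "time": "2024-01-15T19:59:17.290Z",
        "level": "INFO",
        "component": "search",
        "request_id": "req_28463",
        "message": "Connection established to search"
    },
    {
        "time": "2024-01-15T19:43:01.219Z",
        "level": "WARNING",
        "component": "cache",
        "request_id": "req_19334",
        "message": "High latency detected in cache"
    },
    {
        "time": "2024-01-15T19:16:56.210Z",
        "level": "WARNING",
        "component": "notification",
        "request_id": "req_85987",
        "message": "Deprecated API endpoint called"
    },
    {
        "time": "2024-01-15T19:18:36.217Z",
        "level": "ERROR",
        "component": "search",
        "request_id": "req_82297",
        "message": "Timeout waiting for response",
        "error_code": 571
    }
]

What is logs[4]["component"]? "notification"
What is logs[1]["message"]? "User authenticated"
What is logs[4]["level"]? "WARNING"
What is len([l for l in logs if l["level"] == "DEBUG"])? 0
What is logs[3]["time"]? "2024-01-15T19:43:01.219Z"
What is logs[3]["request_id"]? "req_19334"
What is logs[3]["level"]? "WARNING"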